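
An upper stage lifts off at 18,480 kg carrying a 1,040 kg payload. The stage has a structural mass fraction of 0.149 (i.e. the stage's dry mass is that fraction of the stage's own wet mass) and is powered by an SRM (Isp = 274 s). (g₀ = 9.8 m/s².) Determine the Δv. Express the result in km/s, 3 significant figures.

Δv ≈ 4.36 km/s

Stage wet mass = m₀ − payload = 18,480 − 1,040 = 17,440 kg.
Stage dry mass = ε × stage wet mass = 0.149 × 17,440 = 2,598.56 kg.
Burnout mass m_f = stage dry + payload = 2,598.56 + 1,040 = 3,638.56 kg.
v_e = Isp · g₀ = 274 × 9.8 = 2685.2 m/s.
By the Tsiolkovsky rocket equation, Δv = v_e · ln(18,480/3,638.56) = 2685.2 × ln(5.079) = 2685.2 × 1.6251 ≈ 4364 m/s.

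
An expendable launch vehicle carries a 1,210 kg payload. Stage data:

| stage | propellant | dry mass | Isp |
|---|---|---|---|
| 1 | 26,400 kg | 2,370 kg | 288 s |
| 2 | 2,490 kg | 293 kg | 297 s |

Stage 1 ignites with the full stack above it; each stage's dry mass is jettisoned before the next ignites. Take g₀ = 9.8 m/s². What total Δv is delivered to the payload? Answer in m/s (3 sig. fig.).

Ignition mass of stage 1 = 26,400+2,370 + 2,490+293 + 1,210 = 32,763 kg.
Stage 1: m₀ = 32,763 kg, m_f = 32,763 − 26,400 = 6,363 kg; Δv = 288×9.8×ln(5.149) = 2822.4×1.6388 ≈ 4625 m/s.
Stage 2: m₀ = 3,993 kg, m_f = 3,993 − 2,490 = 1,503 kg; Δv = 297×9.8×ln(2.657) = 2910.6×0.9771 ≈ 2844 m/s.
Total Δv = 4625 + 2844 = 7469 m/s.

Δv ≈ 7470 m/s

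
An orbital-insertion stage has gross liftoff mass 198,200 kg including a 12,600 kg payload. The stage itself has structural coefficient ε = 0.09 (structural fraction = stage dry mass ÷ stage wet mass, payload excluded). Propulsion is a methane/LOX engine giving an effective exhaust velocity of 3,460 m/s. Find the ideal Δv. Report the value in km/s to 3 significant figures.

Stage wet mass = m₀ − payload = 198,200 − 12,600 = 185,600 kg.
Stage dry mass = ε × stage wet mass = 0.09 × 185,600 = 16,704 kg.
Burnout mass m_f = stage dry + payload = 16,704 + 12,600 = 29,304 kg.
From the ideal rocket equation, Δv = v_e · ln(198,200/29,304) = 3460.0 × ln(6.764) = 3460.0 × 1.9116 ≈ 6614 m/s.

Δv ≈ 6.61 km/s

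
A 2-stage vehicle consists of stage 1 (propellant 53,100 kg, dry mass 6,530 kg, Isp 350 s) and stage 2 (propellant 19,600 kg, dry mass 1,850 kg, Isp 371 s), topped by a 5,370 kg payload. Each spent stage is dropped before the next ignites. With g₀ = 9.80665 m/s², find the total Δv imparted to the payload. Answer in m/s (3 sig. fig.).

Ignition mass of stage 1 = 53,100+6,530 + 19,600+1,850 + 5,370 = 86,450 kg.
Stage 1: m₀ = 86,450 kg, m_f = 86,450 − 53,100 = 33,350 kg; Δv = 350×9.80665×ln(2.592) = 3432.3×0.9525 ≈ 3269 m/s.
Stage 2: m₀ = 26,820 kg, m_f = 26,820 − 19,600 = 7,220 kg; Δv = 371×9.80665×ln(3.715) = 3638.3×1.3123 ≈ 4774 m/s.
Total Δv = 3269 + 4774 = 8043 m/s.

Δv ≈ 8040 m/s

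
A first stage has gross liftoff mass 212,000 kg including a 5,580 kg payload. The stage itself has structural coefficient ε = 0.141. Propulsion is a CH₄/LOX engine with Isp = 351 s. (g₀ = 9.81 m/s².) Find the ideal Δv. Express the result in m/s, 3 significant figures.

Stage wet mass = m₀ − payload = 212,000 − 5,580 = 206,420 kg.
Stage dry mass = ε × stage wet mass = 0.141 × 206,420 = 29,105.2 kg.
Burnout mass m_f = stage dry + payload = 29,105.2 + 5,580 = 34,685.2 kg.
v_e = Isp · g₀ = 351 × 9.81 = 3443.3 m/s.
Δv = v_e · ln(212,000/34,685.2) = 3443.3 × ln(6.112) = 3443.3 × 1.8103 ≈ 6233 m/s.

Δv ≈ 6230 m/s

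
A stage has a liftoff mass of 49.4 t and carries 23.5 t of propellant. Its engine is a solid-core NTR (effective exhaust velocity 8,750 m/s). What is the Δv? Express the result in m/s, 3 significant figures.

Δv ≈ 5650 m/s

m_f = m₀ − m_prop = 49.4 − 23.5 = 25.9 t.
Δv = v_e · ln(m₀/m_f) = 8750.0 × ln(1.907) = 8750.0 × 0.6457 ≈ 5649.9 m/s.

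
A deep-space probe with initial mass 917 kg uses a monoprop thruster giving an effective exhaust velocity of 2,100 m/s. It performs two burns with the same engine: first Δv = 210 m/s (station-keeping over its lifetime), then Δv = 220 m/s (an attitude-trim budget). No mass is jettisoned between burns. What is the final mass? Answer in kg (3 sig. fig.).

final mass ≈ 747 kg

After the first burn: m = 917 × exp(−210/2100.0) = 917 × 0.90484 = 829.738 kg.
After the second burn: m = 829.738 × exp(−220/2100.0) = 829.738 × 0.90054 = 747.212 kg.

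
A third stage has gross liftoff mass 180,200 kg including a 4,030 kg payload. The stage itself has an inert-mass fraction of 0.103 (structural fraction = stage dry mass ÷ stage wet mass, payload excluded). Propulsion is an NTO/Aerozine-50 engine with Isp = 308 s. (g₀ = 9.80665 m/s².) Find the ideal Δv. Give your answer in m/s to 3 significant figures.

Δv ≈ 6330 m/s

Stage wet mass = m₀ − payload = 180,200 − 4,030 = 176,170 kg.
Stage dry mass = ε × stage wet mass = 0.103 × 176,170 = 18,145.5 kg.
Burnout mass m_f = stage dry + payload = 18,145.5 + 4,030 = 22,175.5 kg.
v_e = Isp · g₀ = 308 × 9.80665 = 3020.4 m/s.
Rocket equation: Δv = v_e · ln(180,200/22,175.5) = 3020.4 × ln(8.126) = 3020.4 × 2.0951 ≈ 6328 m/s.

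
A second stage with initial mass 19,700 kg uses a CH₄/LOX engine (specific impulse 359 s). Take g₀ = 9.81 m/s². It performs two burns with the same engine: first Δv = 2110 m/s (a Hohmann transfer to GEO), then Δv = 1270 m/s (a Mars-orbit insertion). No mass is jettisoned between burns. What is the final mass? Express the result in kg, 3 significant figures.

final mass ≈ 7540 kg

v_e = Isp · g₀ = 359 × 9.81 = 3521.8 m/s.
After the first burn: m = 19700 × exp(−2110/3521.8) = 19700 × 0.54929 = 10,821 kg.
After the second burn: m = 10,821 × exp(−1270/3521.8) = 10,821 × 0.69725 = 7,544.94 kg.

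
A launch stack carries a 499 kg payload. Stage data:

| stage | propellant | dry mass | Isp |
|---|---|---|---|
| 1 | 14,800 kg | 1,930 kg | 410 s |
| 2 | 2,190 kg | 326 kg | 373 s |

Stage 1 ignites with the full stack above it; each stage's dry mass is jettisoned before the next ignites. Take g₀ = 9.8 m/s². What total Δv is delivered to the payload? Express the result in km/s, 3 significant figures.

Ignition mass of stage 1 = 14,800+1,930 + 2,190+326 + 499 = 19,745 kg.
Stage 1: m₀ = 19,745 kg, m_f = 19,745 − 14,800 = 4,945 kg; Δv = 410×9.8×ln(3.993) = 4018.0×1.3845 ≈ 5563 m/s.
Stage 2: m₀ = 3,015 kg, m_f = 3,015 − 2,190 = 825 kg; Δv = 373×9.8×ln(3.655) = 3655.4×1.2960 ≈ 4737 m/s.
Total Δv = 5563 + 4737 = 10300 m/s.

Δv ≈ 10.3 km/s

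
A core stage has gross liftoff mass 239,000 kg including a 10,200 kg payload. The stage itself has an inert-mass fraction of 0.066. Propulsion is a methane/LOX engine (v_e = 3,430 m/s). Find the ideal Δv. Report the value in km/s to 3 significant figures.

Stage wet mass = m₀ − payload = 239,000 − 10,200 = 228,800 kg.
Stage dry mass = ε × stage wet mass = 0.066 × 228,800 = 15,100.8 kg.
Burnout mass m_f = stage dry + payload = 15,100.8 + 10,200 = 25,300.8 kg.
From the ideal rocket equation, Δv = v_e · ln(239,000/25,300.8) = 3430.0 × ln(9.446) = 3430.0 × 2.2456 ≈ 7703 m/s.

Δv ≈ 7.70 km/s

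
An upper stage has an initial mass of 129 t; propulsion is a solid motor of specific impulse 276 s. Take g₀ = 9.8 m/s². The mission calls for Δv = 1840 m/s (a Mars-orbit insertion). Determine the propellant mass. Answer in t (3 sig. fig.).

v_e = Isp · g₀ = 276 × 9.8 = 2704.8 m/s.
m₀/m_f = exp(Δv / v_e) = exp(1840 / 2704.8) = exp(0.6803) = 1.9744.
m_f = 129 / 1.9744 = 65.3363 t, so propellant = m₀ − m_f = 129 − 65.3363 = 63.6637 t.

propellant mass ≈ 63.7 t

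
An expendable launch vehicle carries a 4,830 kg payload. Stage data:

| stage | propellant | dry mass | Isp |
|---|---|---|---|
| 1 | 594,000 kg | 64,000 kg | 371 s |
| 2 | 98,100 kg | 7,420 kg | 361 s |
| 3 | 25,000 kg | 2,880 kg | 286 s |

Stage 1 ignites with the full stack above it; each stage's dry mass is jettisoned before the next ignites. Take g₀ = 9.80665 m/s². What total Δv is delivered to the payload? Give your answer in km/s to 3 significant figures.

Ignition mass of stage 1 = 594,000+64,000 + 98,100+7,420 + 25,000+2,880 + 4,830 = 796,230 kg.
Stage 1: m₀ = 796,230 kg, m_f = 796,230 − 594,000 = 202,230 kg; Δv = 371×9.80665×ln(3.937) = 3638.3×1.3705 ≈ 4986 m/s.
Stage 2: m₀ = 138,230 kg, m_f = 138,230 − 98,100 = 40,130 kg; Δv = 361×9.80665×ln(3.445) = 3540.2×1.2368 ≈ 4379 m/s.
Stage 3: m₀ = 32,710 kg, m_f = 32,710 − 25,000 = 7,710 kg; Δv = 286×9.80665×ln(4.243) = 2804.7×1.4452 ≈ 4053 m/s.
Total Δv = 4986 + 4379 + 4053 = 13418 m/s.

Δv ≈ 13.4 km/s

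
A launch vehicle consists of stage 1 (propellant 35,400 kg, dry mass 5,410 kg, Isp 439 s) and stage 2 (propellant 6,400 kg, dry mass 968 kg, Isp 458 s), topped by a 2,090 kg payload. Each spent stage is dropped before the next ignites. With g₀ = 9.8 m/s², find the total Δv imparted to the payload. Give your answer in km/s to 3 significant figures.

Δv ≈ 10.3 km/s

Ignition mass of stage 1 = 35,400+5,410 + 6,400+968 + 2,090 = 50,268 kg.
Stage 1: m₀ = 50,268 kg, m_f = 50,268 − 35,400 = 14,868 kg; Δv = 439×9.8×ln(3.381) = 4302.2×1.2182 ≈ 5241 m/s.
Stage 2: m₀ = 9,458 kg, m_f = 9,458 − 6,400 = 3,058 kg; Δv = 458×9.8×ln(3.093) = 4488.4×1.1291 ≈ 5068 m/s.
Total Δv = 5241 + 5068 = 10309 m/s.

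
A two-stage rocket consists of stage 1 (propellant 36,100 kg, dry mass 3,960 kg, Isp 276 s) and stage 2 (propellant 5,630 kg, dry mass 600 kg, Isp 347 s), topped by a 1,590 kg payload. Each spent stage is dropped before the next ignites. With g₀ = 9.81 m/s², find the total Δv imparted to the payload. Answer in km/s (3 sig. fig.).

Δv ≈ 8.13 km/s

Ignition mass of stage 1 = 36,100+3,960 + 5,630+600 + 1,590 = 47,880 kg.
Stage 1: m₀ = 47,880 kg, m_f = 47,880 − 36,100 = 11,780 kg; Δv = 276×9.81×ln(4.065) = 2707.6×1.4023 ≈ 3797 m/s.
Stage 2: m₀ = 7,820 kg, m_f = 7,820 − 5,630 = 2,190 kg; Δv = 347×9.81×ln(3.571) = 3404.1×1.2728 ≈ 4333 m/s.
Total Δv = 3797 + 4333 = 8130 m/s.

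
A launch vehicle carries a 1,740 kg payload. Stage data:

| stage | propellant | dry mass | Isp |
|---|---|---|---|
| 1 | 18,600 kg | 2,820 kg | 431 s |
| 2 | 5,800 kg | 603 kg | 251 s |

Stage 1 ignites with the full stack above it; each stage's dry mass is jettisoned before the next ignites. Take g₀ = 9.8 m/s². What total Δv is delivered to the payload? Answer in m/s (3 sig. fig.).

Δv ≈ 7250 m/s

Ignition mass of stage 1 = 18,600+2,820 + 5,800+603 + 1,740 = 29,563 kg.
Stage 1: m₀ = 29,563 kg, m_f = 29,563 − 18,600 = 10,963 kg; Δv = 431×9.8×ln(2.697) = 4223.8×0.9920 ≈ 4190 m/s.
Stage 2: m₀ = 8,143 kg, m_f = 8,143 − 5,800 = 2,343 kg; Δv = 251×9.8×ln(3.475) = 2459.8×1.2457 ≈ 3064 m/s.
Total Δv = 4190 + 3064 = 7254 m/s.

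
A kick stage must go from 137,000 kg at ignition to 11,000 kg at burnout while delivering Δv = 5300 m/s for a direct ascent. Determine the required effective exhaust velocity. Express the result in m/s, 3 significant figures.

v_e ≈ 2100 m/s

ln(m₀/m_f) = ln(137000/11000) = ln(12.45) = 2.5221.
v_e = Δv / ln(m₀/m_f) = 5300 / 2.5221 = 2101.4 m/s.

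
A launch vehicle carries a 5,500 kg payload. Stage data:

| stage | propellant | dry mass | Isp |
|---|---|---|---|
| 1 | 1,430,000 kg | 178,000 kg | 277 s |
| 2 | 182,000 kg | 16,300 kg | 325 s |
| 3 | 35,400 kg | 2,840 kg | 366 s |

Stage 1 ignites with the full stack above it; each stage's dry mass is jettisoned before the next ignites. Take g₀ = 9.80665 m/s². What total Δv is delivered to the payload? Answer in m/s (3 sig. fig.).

Δv ≈ 14400 m/s

Ignition mass of stage 1 = 1,430,000+178,000 + 182,000+16,300 + 35,400+2,840 + 5,500 = 1,850,040 kg.
Stage 1: m₀ = 1,850,040 kg, m_f = 1,850,040 − 1,430,000 = 420,040 kg; Δv = 277×9.80665×ln(4.404) = 2716.4×1.4826 ≈ 4027 m/s.
Stage 2: m₀ = 242,040 kg, m_f = 242,040 − 182,000 = 60,040 kg; Δv = 325×9.80665×ln(4.031) = 3187.2×1.3941 ≈ 4443 m/s.
Stage 3: m₀ = 43,740 kg, m_f = 43,740 − 35,400 = 8,340 kg; Δv = 366×9.80665×ln(5.245) = 3589.2×1.6572 ≈ 5948 m/s.
Total Δv = 4027 + 4443 + 5948 = 14418 m/s.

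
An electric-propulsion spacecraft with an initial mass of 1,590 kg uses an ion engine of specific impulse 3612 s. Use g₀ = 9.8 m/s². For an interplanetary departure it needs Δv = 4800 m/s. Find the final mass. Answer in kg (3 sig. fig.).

v_e = Isp · g₀ = 3612 × 9.8 = 35397.6 m/s.
From the ideal rocket equation, m₀/m_f = exp(Δv / v_e) = exp(4800 / 35397.6) = exp(0.1356) = 1.1452.
m_f = m₀ / 1.1452 = 1,590 / 1.1452 = 1,388.4 kg.

final mass ≈ 1390 kg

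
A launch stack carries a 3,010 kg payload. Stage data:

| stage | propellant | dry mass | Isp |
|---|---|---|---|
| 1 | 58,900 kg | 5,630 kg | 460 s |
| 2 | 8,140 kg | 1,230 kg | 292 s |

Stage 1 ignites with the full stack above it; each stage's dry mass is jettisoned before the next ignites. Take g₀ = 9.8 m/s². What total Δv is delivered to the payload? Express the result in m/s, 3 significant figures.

Ignition mass of stage 1 = 58,900+5,630 + 8,140+1,230 + 3,010 = 76,910 kg.
Stage 1: m₀ = 76,910 kg, m_f = 76,910 − 58,900 = 18,010 kg; Δv = 460×9.8×ln(4.27) = 4508.0×1.4517 ≈ 6544 m/s.
Stage 2: m₀ = 12,380 kg, m_f = 12,380 − 8,140 = 4,240 kg; Δv = 292×9.8×ln(2.92) = 2861.6×1.0715 ≈ 3066 m/s.
Total Δv = 6544 + 3066 = 9610 m/s.

Δv ≈ 9610 m/s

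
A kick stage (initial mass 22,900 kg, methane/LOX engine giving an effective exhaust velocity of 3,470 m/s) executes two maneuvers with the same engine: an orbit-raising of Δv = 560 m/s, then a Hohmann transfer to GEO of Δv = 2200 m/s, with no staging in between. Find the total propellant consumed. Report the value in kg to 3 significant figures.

After the first burn: m = 22900 × exp(−560/3470.0) = 22900 × 0.85097 = 19,487.2 kg.
After the second burn: m = 19,487.2 × exp(−2200/3470.0) = 19,487.2 × 0.53046 = 10,337.2 kg.
Total propellant = m₀ − m_final = 22900 − 10,337.2 = 12,562.8 kg.

total propellant consumed ≈ 12600 kg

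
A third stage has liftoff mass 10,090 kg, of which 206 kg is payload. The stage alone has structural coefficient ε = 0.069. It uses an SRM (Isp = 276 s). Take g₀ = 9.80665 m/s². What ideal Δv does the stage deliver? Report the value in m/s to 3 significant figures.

Stage wet mass = m₀ − payload = 10,090 − 206 = 9,884 kg.
Stage dry mass = ε × stage wet mass = 0.069 × 9,884 = 681.996 kg.
Burnout mass m_f = stage dry + payload = 681.996 + 206 = 887.996 kg.
v_e = Isp · g₀ = 276 × 9.80665 = 2706.6 m/s.
Rocket equation: Δv = v_e · ln(10,090/887.996) = 2706.6 × ln(11.36) = 2706.6 × 2.4303 ≈ 6578 m/s.

Δv ≈ 6580 m/s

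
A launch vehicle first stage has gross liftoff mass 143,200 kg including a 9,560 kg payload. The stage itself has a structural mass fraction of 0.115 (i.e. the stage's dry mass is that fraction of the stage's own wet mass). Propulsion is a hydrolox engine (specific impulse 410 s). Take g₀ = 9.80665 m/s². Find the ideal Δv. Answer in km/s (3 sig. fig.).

Stage wet mass = m₀ − payload = 143,200 − 9,560 = 133,640 kg.
Stage dry mass = ε × stage wet mass = 0.115 × 133,640 = 15,368.6 kg.
Burnout mass m_f = stage dry + payload = 15,368.6 + 9,560 = 24,928.6 kg.
v_e = Isp · g₀ = 410 × 9.80665 = 4020.7 m/s.
Rocket equation: Δv = v_e · ln(143,200/24,928.6) = 4020.7 × ln(5.744) = 4020.7 × 1.7482 ≈ 7029 m/s.

Δv ≈ 7.03 km/s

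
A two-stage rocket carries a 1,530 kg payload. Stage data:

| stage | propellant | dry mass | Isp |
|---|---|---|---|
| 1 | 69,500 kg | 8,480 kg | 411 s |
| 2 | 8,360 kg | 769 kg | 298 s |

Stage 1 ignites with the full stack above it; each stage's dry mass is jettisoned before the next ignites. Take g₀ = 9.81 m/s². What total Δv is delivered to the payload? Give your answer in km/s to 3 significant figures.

Ignition mass of stage 1 = 69,500+8,480 + 8,360+769 + 1,530 = 88,639 kg.
Stage 1: m₀ = 88,639 kg, m_f = 88,639 − 69,500 = 19,139 kg; Δv = 411×9.81×ln(4.631) = 4031.9×1.5328 ≈ 6180 m/s.
Stage 2: m₀ = 10,659 kg, m_f = 10,659 − 8,360 = 2,299 kg; Δv = 298×9.81×ln(4.636) = 2923.4×1.5339 ≈ 4484 m/s.
Total Δv = 6180 + 4484 = 10664 m/s.

Δv ≈ 10.7 km/s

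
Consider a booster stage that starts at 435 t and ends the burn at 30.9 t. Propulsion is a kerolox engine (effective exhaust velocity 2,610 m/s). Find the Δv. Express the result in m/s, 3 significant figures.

By the Tsiolkovsky rocket equation, Δv = v_e · ln(m₀/m_f) = 2610.0 × ln(14.08) = 2610.0 × 2.6446 ≈ 6902.4 m/s.

Δv ≈ 6900 m/s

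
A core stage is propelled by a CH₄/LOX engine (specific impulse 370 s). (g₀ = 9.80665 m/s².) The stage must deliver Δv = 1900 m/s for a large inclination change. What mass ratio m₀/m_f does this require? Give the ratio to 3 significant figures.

mass ratio ≈ 1.69

v_e = Isp · g₀ = 370 × 9.80665 = 3628.5 m/s.
By the Tsiolkovsky rocket equation, m₀/m_f = exp(Δv / v_e) = exp(1900 / 3628.5) = exp(0.5236) = 1.6882.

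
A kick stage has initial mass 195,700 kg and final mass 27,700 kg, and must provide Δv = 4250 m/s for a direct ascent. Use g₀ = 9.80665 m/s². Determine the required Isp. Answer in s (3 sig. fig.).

Isp ≈ 222 s

ln(m₀/m_f) = ln(195700/27700) = ln(7.065) = 1.9552.
v_e = Δv / ln(m₀/m_f) = 4250 / 1.9552 = 2173.7 m/s.
Isp = v_e / g₀ = 2173.7 / 9.80665 = 221.7 s.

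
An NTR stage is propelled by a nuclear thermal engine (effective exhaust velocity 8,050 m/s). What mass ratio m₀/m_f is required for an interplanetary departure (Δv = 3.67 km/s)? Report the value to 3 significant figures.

m₀/m_f = exp(Δv / v_e) = exp(3670 / 8050.0) = exp(0.4559) = 1.5776.

mass ratio ≈ 1.58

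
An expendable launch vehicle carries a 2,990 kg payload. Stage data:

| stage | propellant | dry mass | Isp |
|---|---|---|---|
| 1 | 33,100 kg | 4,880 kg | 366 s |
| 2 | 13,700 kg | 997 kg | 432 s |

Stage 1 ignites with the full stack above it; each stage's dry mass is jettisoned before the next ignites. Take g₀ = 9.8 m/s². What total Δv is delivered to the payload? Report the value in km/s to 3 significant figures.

Ignition mass of stage 1 = 33,100+4,880 + 13,700+997 + 2,990 = 55,667 kg.
Stage 1: m₀ = 55,667 kg, m_f = 55,667 − 33,100 = 22,567 kg; Δv = 366×9.8×ln(2.467) = 3586.8×0.9029 ≈ 3239 m/s.
Stage 2: m₀ = 17,687 kg, m_f = 17,687 − 13,700 = 3,987 kg; Δv = 432×9.8×ln(4.436) = 4233.6×1.4898 ≈ 6307 m/s.
Total Δv = 3239 + 6307 = 9546 m/s.

Δv ≈ 9.55 km/s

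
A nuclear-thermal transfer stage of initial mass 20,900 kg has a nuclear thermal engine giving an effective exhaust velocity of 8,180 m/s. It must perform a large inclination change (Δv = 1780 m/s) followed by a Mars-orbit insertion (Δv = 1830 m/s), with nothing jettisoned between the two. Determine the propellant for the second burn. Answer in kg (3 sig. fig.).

After the first burn: m = 20900 × exp(−1780/8180.0) = 20900 × 0.80444 = 16,812.8 kg.
After the second burn: m = 16,812.8 × exp(−1830/8180.0) = 16,812.8 × 0.79954 = 13,442.5 kg.
Second-burn propellant = 16,812.8 − 13,442.5 = 3,370.3 kg.

propellant for the second burn ≈ 3370 kg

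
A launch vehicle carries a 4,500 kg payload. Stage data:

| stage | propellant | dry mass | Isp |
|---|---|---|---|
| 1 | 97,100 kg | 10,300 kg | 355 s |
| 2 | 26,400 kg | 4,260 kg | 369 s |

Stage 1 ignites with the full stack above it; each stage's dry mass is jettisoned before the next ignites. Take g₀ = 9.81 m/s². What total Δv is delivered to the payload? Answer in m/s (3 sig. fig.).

Ignition mass of stage 1 = 97,100+10,300 + 26,400+4,260 + 4,500 = 142,560 kg.
Stage 1: m₀ = 142,560 kg, m_f = 142,560 − 97,100 = 45,460 kg; Δv = 355×9.81×ln(3.136) = 3482.6×1.1429 ≈ 3980 m/s.
Stage 2: m₀ = 35,160 kg, m_f = 35,160 − 26,400 = 8,760 kg; Δv = 369×9.81×ln(4.014) = 3619.9×1.3897 ≈ 5031 m/s.
Total Δv = 3980 + 5031 = 9011 m/s.

Δv ≈ 9010 m/s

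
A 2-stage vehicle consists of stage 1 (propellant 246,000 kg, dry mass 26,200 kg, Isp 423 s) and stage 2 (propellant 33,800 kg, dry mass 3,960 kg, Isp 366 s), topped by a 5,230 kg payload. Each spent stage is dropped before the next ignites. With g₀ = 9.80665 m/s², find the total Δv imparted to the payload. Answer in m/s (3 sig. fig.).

Ignition mass of stage 1 = 246,000+26,200 + 33,800+3,960 + 5,230 = 315,190 kg.
Stage 1: m₀ = 315,190 kg, m_f = 315,190 − 246,000 = 69,190 kg; Δv = 423×9.80665×ln(4.555) = 4148.2×1.5163 ≈ 6290 m/s.
Stage 2: m₀ = 42,990 kg, m_f = 42,990 − 33,800 = 9,190 kg; Δv = 366×9.80665×ln(4.678) = 3589.2×1.5429 ≈ 5538 m/s.
Total Δv = 6290 + 5538 = 11828 m/s.

Δv ≈ 11800 m/s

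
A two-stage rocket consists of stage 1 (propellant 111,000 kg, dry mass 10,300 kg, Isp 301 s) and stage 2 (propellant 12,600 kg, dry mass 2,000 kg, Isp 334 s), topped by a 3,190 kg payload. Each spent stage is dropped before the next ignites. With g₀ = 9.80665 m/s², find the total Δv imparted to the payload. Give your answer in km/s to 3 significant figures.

Ignition mass of stage 1 = 111,000+10,300 + 12,600+2,000 + 3,190 = 139,090 kg.
Stage 1: m₀ = 139,090 kg, m_f = 139,090 − 111,000 = 28,090 kg; Δv = 301×9.80665×ln(4.952) = 2951.8×1.5997 ≈ 4722 m/s.
Stage 2: m₀ = 17,790 kg, m_f = 17,790 − 12,600 = 5,190 kg; Δv = 334×9.80665×ln(3.428) = 3275.4×1.2319 ≈ 4035 m/s.
Total Δv = 4722 + 4035 = 8757 m/s.

Δv ≈ 8.76 km/s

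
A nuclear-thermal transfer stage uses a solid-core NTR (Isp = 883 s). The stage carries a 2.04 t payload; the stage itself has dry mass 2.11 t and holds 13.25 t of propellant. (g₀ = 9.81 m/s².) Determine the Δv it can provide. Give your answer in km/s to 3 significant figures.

v_e = Isp · g₀ = 883 × 9.81 = 8662.2 m/s.
m₀ = payload + dry + propellant = 2.04 + 2.11 + 13.25 = 17.4 t.
m_f = payload + dry = 2.04 + 2.11 = 4.15 t.
Using Δv = v_e ln(m₀/m_f): Δv = v_e · ln(m₀/m_f) = 8662.2 × ln(4.193) = 8662.2 × 1.4334 ≈ 12416.1 m/s.

Δv ≈ 12.4 km/s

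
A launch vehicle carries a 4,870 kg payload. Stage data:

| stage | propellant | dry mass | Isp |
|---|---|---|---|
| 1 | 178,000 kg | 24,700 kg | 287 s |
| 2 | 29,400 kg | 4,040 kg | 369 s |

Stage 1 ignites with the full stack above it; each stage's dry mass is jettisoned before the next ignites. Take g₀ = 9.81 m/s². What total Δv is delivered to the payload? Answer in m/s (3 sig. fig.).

Δv ≈ 9060 m/s

Ignition mass of stage 1 = 178,000+24,700 + 29,400+4,040 + 4,870 = 241,010 kg.
Stage 1: m₀ = 241,010 kg, m_f = 241,010 − 178,000 = 63,010 kg; Δv = 287×9.81×ln(3.825) = 2815.5×1.3415 ≈ 3777 m/s.
Stage 2: m₀ = 38,310 kg, m_f = 38,310 − 29,400 = 8,910 kg; Δv = 369×9.81×ln(4.3) = 3619.9×1.4585 ≈ 5280 m/s.
Total Δv = 3777 + 5280 = 9057 m/s.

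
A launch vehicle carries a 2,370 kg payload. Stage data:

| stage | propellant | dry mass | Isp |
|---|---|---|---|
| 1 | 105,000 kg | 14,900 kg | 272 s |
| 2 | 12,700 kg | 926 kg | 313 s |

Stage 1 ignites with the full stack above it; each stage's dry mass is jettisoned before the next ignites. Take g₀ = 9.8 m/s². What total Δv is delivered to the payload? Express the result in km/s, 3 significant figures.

Ignition mass of stage 1 = 105,000+14,900 + 12,700+926 + 2,370 = 135,896 kg.
Stage 1: m₀ = 135,896 kg, m_f = 135,896 − 105,000 = 30,896 kg; Δv = 272×9.8×ln(4.398) = 2665.6×1.4813 ≈ 3948 m/s.
Stage 2: m₀ = 15,996 kg, m_f = 15,996 − 12,700 = 3,296 kg; Δv = 313×9.8×ln(4.853) = 3067.4×1.5796 ≈ 4845 m/s.
Total Δv = 3948 + 4845 = 8793 m/s.

Δv ≈ 8.79 km/s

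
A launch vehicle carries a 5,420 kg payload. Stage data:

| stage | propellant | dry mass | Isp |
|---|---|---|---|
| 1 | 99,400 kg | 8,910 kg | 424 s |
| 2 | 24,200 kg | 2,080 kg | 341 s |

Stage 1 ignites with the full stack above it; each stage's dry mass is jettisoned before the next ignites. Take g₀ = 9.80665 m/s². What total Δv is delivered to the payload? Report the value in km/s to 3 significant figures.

Ignition mass of stage 1 = 99,400+8,910 + 24,200+2,080 + 5,420 = 140,010 kg.
Stage 1: m₀ = 140,010 kg, m_f = 140,010 − 99,400 = 40,610 kg; Δv = 424×9.80665×ln(3.448) = 4158.0×1.2377 ≈ 5146 m/s.
Stage 2: m₀ = 31,700 kg, m_f = 31,700 − 24,200 = 7,500 kg; Δv = 341×9.80665×ln(4.227) = 3344.1×1.4414 ≈ 4820 m/s.
Total Δv = 5146 + 4820 = 9966 m/s.

Δv ≈ 9.97 km/s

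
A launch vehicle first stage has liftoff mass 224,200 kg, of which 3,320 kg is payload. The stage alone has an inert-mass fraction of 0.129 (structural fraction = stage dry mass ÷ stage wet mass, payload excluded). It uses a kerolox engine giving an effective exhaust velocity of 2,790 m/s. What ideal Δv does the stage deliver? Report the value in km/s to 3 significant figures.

Δv ≈ 5.45 km/s

Stage wet mass = m₀ − payload = 224,200 − 3,320 = 220,880 kg.
Stage dry mass = ε × stage wet mass = 0.129 × 220,880 = 28,493.5 kg.
Burnout mass m_f = stage dry + payload = 28,493.5 + 3,320 = 31,813.5 kg.
Using Δv = v_e ln(m₀/m_f): Δv = v_e · ln(224,200/31,813.5) = 2790.0 × ln(7.047) = 2790.0 × 1.9526 ≈ 5448 m/s.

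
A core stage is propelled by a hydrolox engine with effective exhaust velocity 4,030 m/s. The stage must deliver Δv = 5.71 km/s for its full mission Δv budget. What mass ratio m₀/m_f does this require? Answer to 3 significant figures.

mass ratio ≈ 4.12

From the ideal rocket equation, m₀/m_f = exp(Δv / v_e) = exp(5710 / 4030.0) = exp(1.4169) = 4.1242.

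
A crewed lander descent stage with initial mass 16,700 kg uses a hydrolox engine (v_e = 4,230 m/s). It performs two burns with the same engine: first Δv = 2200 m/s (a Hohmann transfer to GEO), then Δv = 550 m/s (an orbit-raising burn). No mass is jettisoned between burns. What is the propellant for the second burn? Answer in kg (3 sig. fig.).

After the first burn: m = 16700 × exp(−2200/4230.0) = 16700 × 0.59446 = 9,927.48 kg.
After the second burn: m = 9,927.48 × exp(−550/4230.0) = 9,927.48 × 0.87807 = 8,717.02 kg.
Second-burn propellant = 9,927.48 − 8,717.02 = 1,210.46 kg.

propellant for the second burn ≈ 1210 kg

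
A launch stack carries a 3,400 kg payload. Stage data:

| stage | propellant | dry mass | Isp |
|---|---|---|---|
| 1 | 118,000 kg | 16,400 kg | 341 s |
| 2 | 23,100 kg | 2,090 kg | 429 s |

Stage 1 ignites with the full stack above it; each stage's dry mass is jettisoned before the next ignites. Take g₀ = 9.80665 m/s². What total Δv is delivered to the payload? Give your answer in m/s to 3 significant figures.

Δv ≈ 11200 m/s

Ignition mass of stage 1 = 118,000+16,400 + 23,100+2,090 + 3,400 = 162,990 kg.
Stage 1: m₀ = 162,990 kg, m_f = 162,990 − 118,000 = 44,990 kg; Δv = 341×9.80665×ln(3.623) = 3344.1×1.2872 ≈ 4305 m/s.
Stage 2: m₀ = 28,590 kg, m_f = 28,590 − 23,100 = 5,490 kg; Δv = 429×9.80665×ln(5.208) = 4207.1×1.6501 ≈ 6942 m/s.
Total Δv = 4305 + 6942 = 11247 m/s.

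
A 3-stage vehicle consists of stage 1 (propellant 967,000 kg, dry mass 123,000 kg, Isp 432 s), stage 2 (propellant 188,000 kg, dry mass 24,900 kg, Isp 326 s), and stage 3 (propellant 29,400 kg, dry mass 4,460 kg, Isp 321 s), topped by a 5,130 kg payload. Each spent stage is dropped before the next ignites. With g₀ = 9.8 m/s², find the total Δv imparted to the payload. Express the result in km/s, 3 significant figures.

Δv ≈ 14.2 km/s

Ignition mass of stage 1 = 967,000+123,000 + 188,000+24,900 + 29,400+4,460 + 5,130 = 1,341,890 kg.
Stage 1: m₀ = 1,341,890 kg, m_f = 1,341,890 − 967,000 = 374,890 kg; Δv = 432×9.8×ln(3.579) = 4233.6×1.2752 ≈ 5399 m/s.
Stage 2: m₀ = 251,890 kg, m_f = 251,890 − 188,000 = 63,890 kg; Δv = 326×9.8×ln(3.943) = 3194.8×1.3718 ≈ 4383 m/s.
Stage 3: m₀ = 38,990 kg, m_f = 38,990 − 29,400 = 9,590 kg; Δv = 321×9.8×ln(4.066) = 3145.8×1.4026 ≈ 4412 m/s.
Total Δv = 5399 + 4383 + 4412 = 14194 m/s.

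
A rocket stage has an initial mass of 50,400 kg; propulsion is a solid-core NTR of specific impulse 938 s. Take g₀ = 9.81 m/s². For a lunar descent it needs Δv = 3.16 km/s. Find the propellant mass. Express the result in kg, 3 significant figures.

v_e = Isp · g₀ = 938 × 9.81 = 9201.8 m/s.
Using Δv = v_e ln(m₀/m_f): m₀/m_f = exp(Δv / v_e) = exp(3160 / 9201.8) = exp(0.3434) = 1.4097.
m_f = 50,400 / 1.4097 = 35,752.3 kg, so propellant = m₀ − m_f = 50,400 − 35,752.3 = 14,647.7 kg.

propellant mass ≈ 14600 kg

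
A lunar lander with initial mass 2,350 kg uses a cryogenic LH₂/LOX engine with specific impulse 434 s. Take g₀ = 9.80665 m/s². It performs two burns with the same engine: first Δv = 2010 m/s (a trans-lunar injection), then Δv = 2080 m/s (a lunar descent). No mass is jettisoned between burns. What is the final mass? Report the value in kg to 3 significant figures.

final mass ≈ 899 kg

v_e = Isp · g₀ = 434 × 9.80665 = 4256.1 m/s.
After the first burn: m = 2350 × exp(−2010/4256.1) = 2350 × 0.62359 = 1,465.44 kg.
After the second burn: m = 1,465.44 × exp(−2080/4256.1) = 1,465.44 × 0.61342 = 898.93 kg.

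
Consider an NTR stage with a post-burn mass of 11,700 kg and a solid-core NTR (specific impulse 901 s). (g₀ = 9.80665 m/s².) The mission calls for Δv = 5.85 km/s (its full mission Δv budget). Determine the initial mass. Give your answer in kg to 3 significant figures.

initial mass ≈ 22700 kg

v_e = Isp · g₀ = 901 × 9.80665 = 8835.8 m/s.
Rocket equation: m₀/m_f = exp(Δv / v_e) = exp(5850 / 8835.8) = exp(0.6621) = 1.9388.
m₀ = m_f × 1.9388 = 11,700 × 1.9388 = 22,684 kg.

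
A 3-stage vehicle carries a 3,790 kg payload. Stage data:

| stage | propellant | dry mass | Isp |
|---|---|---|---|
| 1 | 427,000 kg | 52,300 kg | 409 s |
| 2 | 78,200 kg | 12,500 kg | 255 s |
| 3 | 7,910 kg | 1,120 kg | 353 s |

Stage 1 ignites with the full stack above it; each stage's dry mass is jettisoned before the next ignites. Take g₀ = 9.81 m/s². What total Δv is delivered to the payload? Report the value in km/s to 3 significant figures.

Ignition mass of stage 1 = 427,000+52,300 + 78,200+12,500 + 7,910+1,120 + 3,790 = 582,820 kg.
Stage 1: m₀ = 582,820 kg, m_f = 582,820 − 427,000 = 155,820 kg; Δv = 409×9.81×ln(3.74) = 4012.3×1.3192 ≈ 5293 m/s.
Stage 2: m₀ = 103,520 kg, m_f = 103,520 − 78,200 = 25,320 kg; Δv = 255×9.81×ln(4.088) = 2501.6×1.4082 ≈ 3523 m/s.
Stage 3: m₀ = 12,820 kg, m_f = 12,820 − 7,910 = 4,910 kg; Δv = 353×9.81×ln(2.611) = 3462.9×0.9597 ≈ 3323 m/s.
Total Δv = 5293 + 3523 + 3323 = 12139 m/s.

Δv ≈ 12.1 km/s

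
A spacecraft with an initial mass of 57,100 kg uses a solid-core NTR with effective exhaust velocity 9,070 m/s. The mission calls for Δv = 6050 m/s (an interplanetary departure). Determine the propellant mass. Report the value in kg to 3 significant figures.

propellant mass ≈ 27800 kg

m₀/m_f = exp(Δv / v_e) = exp(6050 / 9070.0) = exp(0.6670) = 1.9484.
m_f = 57,100 / 1.9484 = 29,306.1 kg, so propellant = m₀ − m_f = 57,100 − 29,306.1 = 27,793.9 kg.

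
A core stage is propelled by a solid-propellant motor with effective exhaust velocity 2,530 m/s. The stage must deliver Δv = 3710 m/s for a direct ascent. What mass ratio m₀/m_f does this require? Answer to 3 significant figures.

mass ratio ≈ 4.33

Using Δv = v_e ln(m₀/m_f): m₀/m_f = exp(Δv / v_e) = exp(3710 / 2530.0) = exp(1.4664) = 4.3336.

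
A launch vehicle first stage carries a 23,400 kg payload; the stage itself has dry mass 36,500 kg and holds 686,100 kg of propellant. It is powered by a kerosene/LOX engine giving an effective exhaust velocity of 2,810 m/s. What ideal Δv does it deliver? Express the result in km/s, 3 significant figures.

m₀ = payload + dry + propellant = 23,400 + 36,500 + 686,100 = 746,000 kg.
m_f = payload + dry = 23,400 + 36,500 = 59,900 kg.
From the ideal rocket equation, Δv = v_e · ln(m₀/m_f) = 2810.0 × ln(12.45) = 2810.0 × 2.5220 ≈ 7087.0 m/s.

Δv ≈ 7.09 km/s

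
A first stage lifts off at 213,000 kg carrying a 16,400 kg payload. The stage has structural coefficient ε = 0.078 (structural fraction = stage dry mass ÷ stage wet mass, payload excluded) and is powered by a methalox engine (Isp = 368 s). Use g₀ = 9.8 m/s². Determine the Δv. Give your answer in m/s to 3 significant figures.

Δv ≈ 6870 m/s

Stage wet mass = m₀ − payload = 213,000 − 16,400 = 196,600 kg.
Stage dry mass = ε × stage wet mass = 0.078 × 196,600 = 15,334.8 kg.
Burnout mass m_f = stage dry + payload = 15,334.8 + 16,400 = 31,734.8 kg.
v_e = Isp · g₀ = 368 × 9.8 = 3606.4 m/s.
Δv = v_e · ln(213,000/31,734.8) = 3606.4 × ln(6.712) = 3606.4 × 1.9039 ≈ 6866 m/s.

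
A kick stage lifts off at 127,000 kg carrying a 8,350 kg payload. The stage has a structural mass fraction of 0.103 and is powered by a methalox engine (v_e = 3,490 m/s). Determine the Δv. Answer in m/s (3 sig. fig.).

Stage wet mass = m₀ − payload = 127,000 − 8,350 = 118,650 kg.
Stage dry mass = ε × stage wet mass = 0.103 × 118,650 = 12,221 kg.
Burnout mass m_f = stage dry + payload = 12,221 + 8,350 = 20,571 kg.
Using Δv = v_e ln(m₀/m_f): Δv = v_e · ln(127,000/20,571) = 3490.0 × ln(6.174) = 3490.0 × 1.8203 ≈ 6353 m/s.

Δv ≈ 6350 m/s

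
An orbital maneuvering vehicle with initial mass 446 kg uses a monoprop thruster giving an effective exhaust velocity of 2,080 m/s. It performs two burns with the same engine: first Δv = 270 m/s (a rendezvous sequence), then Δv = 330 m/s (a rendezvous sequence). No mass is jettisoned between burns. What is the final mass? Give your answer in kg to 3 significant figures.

After the first burn: m = 446 × exp(−270/2080.0) = 446 × 0.87826 = 391.704 kg.
After the second burn: m = 391.704 × exp(−330/2080.0) = 391.704 × 0.85329 = 334.237 kg.

final mass ≈ 334 kg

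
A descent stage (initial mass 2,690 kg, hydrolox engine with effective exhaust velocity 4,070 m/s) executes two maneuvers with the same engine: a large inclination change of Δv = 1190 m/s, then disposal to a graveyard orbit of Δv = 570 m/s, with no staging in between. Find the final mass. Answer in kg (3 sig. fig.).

After the first burn: m = 2690 × exp(−1190/4070.0) = 2690 × 0.74648 = 2,008.03 kg.
After the second burn: m = 2,008.03 × exp(−570/4070.0) = 2,008.03 × 0.86932 = 1,745.62 kg.

final mass ≈ 1750 kg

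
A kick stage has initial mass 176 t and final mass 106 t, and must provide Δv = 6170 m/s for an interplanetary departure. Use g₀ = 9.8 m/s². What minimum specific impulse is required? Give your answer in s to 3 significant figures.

Isp ≈ 1240 s

ln(m₀/m_f) = ln(176000/106000) = ln(1.66) = 0.5070.
v_e = Δv / ln(m₀/m_f) = 6170 / 0.5070 = 12168.5 m/s.
Isp = v_e / g₀ = 12168.5 / 9.8 = 1241.7 s.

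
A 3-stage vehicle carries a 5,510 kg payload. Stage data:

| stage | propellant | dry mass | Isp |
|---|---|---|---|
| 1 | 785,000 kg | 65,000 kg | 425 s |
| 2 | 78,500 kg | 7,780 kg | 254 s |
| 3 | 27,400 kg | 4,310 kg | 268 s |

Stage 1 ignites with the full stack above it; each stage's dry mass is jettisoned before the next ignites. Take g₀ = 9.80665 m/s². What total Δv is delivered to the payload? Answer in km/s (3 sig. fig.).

Δv ≈ 12.9 km/s

Ignition mass of stage 1 = 785,000+65,000 + 78,500+7,780 + 27,400+4,310 + 5,510 = 973,500 kg.
Stage 1: m₀ = 973,500 kg, m_f = 973,500 − 785,000 = 188,500 kg; Δv = 425×9.80665×ln(5.164) = 4167.8×1.6418 ≈ 6843 m/s.
Stage 2: m₀ = 123,500 kg, m_f = 123,500 − 78,500 = 45,000 kg; Δv = 254×9.80665×ln(2.744) = 2490.9×1.0096 ≈ 2515 m/s.
Stage 3: m₀ = 37,220 kg, m_f = 37,220 − 27,400 = 9,820 kg; Δv = 268×9.80665×ln(3.79) = 2628.2×1.3324 ≈ 3502 m/s.
Total Δv = 6843 + 2515 + 3502 = 12860 m/s.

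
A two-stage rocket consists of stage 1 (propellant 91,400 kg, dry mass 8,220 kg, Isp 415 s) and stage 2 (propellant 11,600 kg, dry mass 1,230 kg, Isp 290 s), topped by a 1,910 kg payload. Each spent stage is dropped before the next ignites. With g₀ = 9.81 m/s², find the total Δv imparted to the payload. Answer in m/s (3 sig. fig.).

Δv ≈ 10900 m/s

Ignition mass of stage 1 = 91,400+8,220 + 11,600+1,230 + 1,910 = 114,360 kg.
Stage 1: m₀ = 114,360 kg, m_f = 114,360 − 91,400 = 22,960 kg; Δv = 415×9.81×ln(4.981) = 4071.2×1.6056 ≈ 6537 m/s.
Stage 2: m₀ = 14,740 kg, m_f = 14,740 − 11,600 = 3,140 kg; Δv = 290×9.81×ln(4.694) = 2844.9×1.5463 ≈ 4399 m/s.
Total Δv = 6537 + 4399 = 10936 m/s.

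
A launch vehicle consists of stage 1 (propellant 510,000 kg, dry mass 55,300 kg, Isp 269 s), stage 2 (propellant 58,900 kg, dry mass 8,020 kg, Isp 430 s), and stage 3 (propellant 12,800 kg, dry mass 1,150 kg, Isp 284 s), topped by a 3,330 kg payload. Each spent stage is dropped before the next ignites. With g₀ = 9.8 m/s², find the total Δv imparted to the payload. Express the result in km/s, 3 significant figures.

Ignition mass of stage 1 = 510,000+55,300 + 58,900+8,020 + 12,800+1,150 + 3,330 = 649,500 kg.
Stage 1: m₀ = 649,500 kg, m_f = 649,500 − 510,000 = 139,500 kg; Δv = 269×9.8×ln(4.656) = 2636.2×1.5381 ≈ 4055 m/s.
Stage 2: m₀ = 84,200 kg, m_f = 84,200 − 58,900 = 25,300 kg; Δv = 430×9.8×ln(3.328) = 4214.0×1.2024 ≈ 5067 m/s.
Stage 3: m₀ = 17,280 kg, m_f = 17,280 − 12,800 = 4,480 kg; Δv = 284×9.8×ln(3.857) = 2783.2×1.3499 ≈ 3757 m/s.
Total Δv = 4055 + 5067 + 3757 = 12879 m/s.

Δv ≈ 12.9 km/s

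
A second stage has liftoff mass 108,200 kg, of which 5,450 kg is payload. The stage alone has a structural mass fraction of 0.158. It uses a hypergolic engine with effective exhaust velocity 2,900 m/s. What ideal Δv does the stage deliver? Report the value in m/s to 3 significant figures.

Stage wet mass = m₀ − payload = 108,200 − 5,450 = 102,750 kg.
Stage dry mass = ε × stage wet mass = 0.158 × 102,750 = 16,234.5 kg.
Burnout mass m_f = stage dry + payload = 16,234.5 + 5,450 = 21,684.5 kg.
By the Tsiolkovsky rocket equation, Δv = v_e · ln(108,200/21,684.5) = 2900.0 × ln(4.99) = 2900.0 × 1.6074 ≈ 4661 m/s.

Δv ≈ 4660 m/s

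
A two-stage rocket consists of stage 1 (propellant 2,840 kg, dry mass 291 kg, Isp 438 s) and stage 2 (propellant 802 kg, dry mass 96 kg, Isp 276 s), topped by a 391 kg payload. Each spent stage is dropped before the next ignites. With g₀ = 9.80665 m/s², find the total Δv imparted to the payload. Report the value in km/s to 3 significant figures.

Δv ≈ 7.05 km/s

Ignition mass of stage 1 = 2,840+291 + 802+96 + 391 = 4,420 kg.
Stage 1: m₀ = 4,420 kg, m_f = 4,420 − 2,840 = 1,580 kg; Δv = 438×9.80665×ln(2.797) = 4295.3×1.0287 ≈ 4419 m/s.
Stage 2: m₀ = 1,289 kg, m_f = 1,289 − 802 = 487 kg; Δv = 276×9.80665×ln(2.647) = 2706.6×0.9734 ≈ 2635 m/s.
Total Δv = 4419 + 2635 = 7054 m/s.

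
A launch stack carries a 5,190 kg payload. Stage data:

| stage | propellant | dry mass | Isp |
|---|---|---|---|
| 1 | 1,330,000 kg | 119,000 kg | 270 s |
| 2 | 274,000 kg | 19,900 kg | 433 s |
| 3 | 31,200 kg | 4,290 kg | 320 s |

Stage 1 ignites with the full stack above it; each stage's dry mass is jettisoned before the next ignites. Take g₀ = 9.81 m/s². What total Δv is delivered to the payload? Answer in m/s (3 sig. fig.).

Δv ≈ 15500 m/s

Ignition mass of stage 1 = 1,330,000+119,000 + 274,000+19,900 + 31,200+4,290 + 5,190 = 1,783,580 kg.
Stage 1: m₀ = 1,783,580 kg, m_f = 1,783,580 − 1,330,000 = 453,580 kg; Δv = 270×9.81×ln(3.932) = 2648.7×1.3692 ≈ 3627 m/s.
Stage 2: m₀ = 334,580 kg, m_f = 334,580 − 274,000 = 60,580 kg; Δv = 433×9.81×ln(5.523) = 4247.7×1.7089 ≈ 7259 m/s.
Stage 3: m₀ = 40,680 kg, m_f = 40,680 − 31,200 = 9,480 kg; Δv = 320×9.81×ln(4.291) = 3139.2×1.4566 ≈ 4572 m/s.
Total Δv = 3627 + 7259 + 4572 = 15458 m/s.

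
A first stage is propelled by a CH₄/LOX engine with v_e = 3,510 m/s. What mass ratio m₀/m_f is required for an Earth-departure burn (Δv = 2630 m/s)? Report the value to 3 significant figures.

mass ratio ≈ 2.12

m₀/m_f = exp(Δv / v_e) = exp(2630 / 3510.0) = exp(0.7493) = 2.1155.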